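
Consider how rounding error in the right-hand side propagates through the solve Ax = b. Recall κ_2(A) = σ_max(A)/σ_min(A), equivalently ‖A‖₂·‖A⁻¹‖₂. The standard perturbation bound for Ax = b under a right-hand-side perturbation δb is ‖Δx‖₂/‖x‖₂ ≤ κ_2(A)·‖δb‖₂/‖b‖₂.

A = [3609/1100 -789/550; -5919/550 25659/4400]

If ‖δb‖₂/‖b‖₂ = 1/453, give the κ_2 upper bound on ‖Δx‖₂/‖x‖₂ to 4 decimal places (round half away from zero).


0.0971

AᵀA = [245061/1936 -261225/3872; -261225/3872 1117161/30976]; tr = 5038137/30976, det = 6765201/495616
λ_max, λ_min = (5038137/30976 ± √25330434714225/959512576)/2 = 2601/16, 2601/30976
κ_2(A) = √(λ_max/λ_min) = √((2601/16) / (2601/30976)) = 44.0000
worst-case relative error ≤ 44.0000 × 1/453 = 0.0971


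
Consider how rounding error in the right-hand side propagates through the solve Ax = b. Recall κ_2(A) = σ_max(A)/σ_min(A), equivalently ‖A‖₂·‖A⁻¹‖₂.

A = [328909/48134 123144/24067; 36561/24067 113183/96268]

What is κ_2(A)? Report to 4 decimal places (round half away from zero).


293.5000

AᵀA = [67535965/1378276 50651055/1378276; 50651055/1378276 151958065/5513104]; tr = 422101925/5513104, det = 1500625/22052416
eigenvalues of AᵀA: λ = (tr ± √(tr²−4·det))/2 = 1225/16, 1225/1378276
κ = σ_max/σ_min = (35/4)/(35/1174) = 293.5000


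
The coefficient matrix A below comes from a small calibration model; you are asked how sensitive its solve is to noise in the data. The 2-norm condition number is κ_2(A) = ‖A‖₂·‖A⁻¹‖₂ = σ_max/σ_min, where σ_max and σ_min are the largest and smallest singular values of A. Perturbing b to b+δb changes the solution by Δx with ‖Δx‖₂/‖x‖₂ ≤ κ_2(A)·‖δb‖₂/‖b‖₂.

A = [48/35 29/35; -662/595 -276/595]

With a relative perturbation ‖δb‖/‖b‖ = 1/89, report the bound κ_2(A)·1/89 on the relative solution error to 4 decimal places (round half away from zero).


form AᵀA = [44164/14161 23400/14161; 23400/14161 12769/14161] with trace 197/49 and determinant 4/49
eigenvalues of AᵀA: λ = (tr ± √(tr²−4·det))/2 = 4, 1/49
κ = σ_max/σ_min = 2/(1/7) = 14.0000
bound on ‖Δx‖/‖x‖: κ·ε = 14.0000·1/89 = 0.1573

0.1573


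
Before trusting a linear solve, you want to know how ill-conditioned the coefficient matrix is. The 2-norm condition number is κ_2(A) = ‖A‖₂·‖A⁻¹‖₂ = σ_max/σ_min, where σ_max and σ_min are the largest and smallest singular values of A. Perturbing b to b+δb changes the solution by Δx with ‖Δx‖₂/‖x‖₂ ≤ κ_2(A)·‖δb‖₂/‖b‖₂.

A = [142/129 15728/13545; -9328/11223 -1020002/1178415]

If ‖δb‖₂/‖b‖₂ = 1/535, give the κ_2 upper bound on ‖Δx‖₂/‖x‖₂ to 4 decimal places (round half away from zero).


AᵀA = [239632900/125955729 5283800320/2645070309; 5283800320/2645070309 116509899556/55546476489]; tr = 264195016/66048129, det = 10000/66048129
solving λ² − 264195016/66048129·λ + 10000/66048129 = 0 gives λ = 4, 2500/66048129
σ_max=√4=2, σ_min=√(2500/66048129)=(50/8127) → κ = 325.0800
bound on ‖Δx‖/‖x‖: κ·ε = 325.0800·1/535 = 0.6076

0.6076


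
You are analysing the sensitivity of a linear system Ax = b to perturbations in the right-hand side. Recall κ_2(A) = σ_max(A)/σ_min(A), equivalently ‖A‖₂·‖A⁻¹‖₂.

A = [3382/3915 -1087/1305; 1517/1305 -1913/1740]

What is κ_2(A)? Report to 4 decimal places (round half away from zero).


form AᵀA = [1285981/613089 -1632925/817452; -1632925/817452 2073649/1089936] with trace 46657/11664 and determinant 1/2916
eigenvalues of AᵀA: λ = (tr ± √(tr²−4·det))/2 = 4, 1/11664
κ_2(A) = √(λ_max/λ_min) = √(4 / (1/11664)) = 216.0000

216.0000


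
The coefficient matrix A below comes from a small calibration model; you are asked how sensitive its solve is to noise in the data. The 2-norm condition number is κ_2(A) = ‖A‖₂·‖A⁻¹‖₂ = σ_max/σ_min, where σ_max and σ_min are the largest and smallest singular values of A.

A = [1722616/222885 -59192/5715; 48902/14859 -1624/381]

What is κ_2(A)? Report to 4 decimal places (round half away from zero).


AᵀA = [20742438724/293951025 -9217990544/97983675; -9217990544/97983675 4097102464/32661225]; tr = 2304654436/11758041, det = 15366400/11758041
λ_max, λ_min = (2304654436/11758041 ± √5310709354329588496/138251528157681)/2 = 196, 78400/11758041
κ_2(A) = √(λ_max/λ_min) = √(196 / (78400/11758041)) = 171.4500

171.4500


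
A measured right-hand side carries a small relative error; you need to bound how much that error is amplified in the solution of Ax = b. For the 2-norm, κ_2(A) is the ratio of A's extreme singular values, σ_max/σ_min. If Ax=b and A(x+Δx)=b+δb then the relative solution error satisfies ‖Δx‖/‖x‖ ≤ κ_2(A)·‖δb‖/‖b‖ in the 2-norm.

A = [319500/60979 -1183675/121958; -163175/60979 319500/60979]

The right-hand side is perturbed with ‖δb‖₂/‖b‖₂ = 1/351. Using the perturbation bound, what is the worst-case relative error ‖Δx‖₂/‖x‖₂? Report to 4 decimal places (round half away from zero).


0.3006

AᵀA = [445350625/12866569 -834693750/12866569; -834693750/12866569 6260925625/51466276]; tr = 27828125/178084, det = 390625/178084
char-poly roots: 625/4 and 625/44521
σ_max=√(625/4)=(25/2), σ_min=√(625/44521)=(25/211) → κ = 105.5000
bound on ‖Δx‖/‖x‖: κ·ε = 105.5000·1/351 = 0.3006


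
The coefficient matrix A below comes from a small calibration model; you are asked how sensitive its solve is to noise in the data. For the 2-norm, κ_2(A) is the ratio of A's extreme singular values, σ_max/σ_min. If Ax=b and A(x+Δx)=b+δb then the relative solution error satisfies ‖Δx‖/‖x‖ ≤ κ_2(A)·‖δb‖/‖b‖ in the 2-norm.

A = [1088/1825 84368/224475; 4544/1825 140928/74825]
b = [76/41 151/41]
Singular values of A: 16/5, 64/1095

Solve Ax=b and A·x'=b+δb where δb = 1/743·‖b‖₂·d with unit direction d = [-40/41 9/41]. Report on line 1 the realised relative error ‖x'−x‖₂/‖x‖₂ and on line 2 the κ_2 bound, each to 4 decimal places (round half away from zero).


σ_max = 16/5, σ_min = 64/1095
κ = σ_max/σ_min = (16/5)/(64/1095) = 54.7500
worst-case relative error ≤ 54.7500 × 1/743 = 0.0737
solve Ax = b  →  x = [11.2656 -12.9375]
‖b‖₂ = 4.1231 and ‖x‖₂ = 17.1550
re-solving with b+δb shifts x by Δx of norm 0.0949
relative error = 0.0055
tightness: 0.0055 against a bound of 0.0737 (unrounded ratio ≈ 0.0751)

0.0055
0.0737


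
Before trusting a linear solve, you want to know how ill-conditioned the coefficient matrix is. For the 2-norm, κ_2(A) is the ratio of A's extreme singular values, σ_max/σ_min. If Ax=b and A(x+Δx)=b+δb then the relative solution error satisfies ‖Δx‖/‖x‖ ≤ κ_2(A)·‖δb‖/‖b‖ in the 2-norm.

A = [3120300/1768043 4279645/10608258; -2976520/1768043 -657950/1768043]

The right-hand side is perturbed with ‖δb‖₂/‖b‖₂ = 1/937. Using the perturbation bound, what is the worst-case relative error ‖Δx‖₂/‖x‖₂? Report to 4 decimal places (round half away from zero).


form AᵀA = [22111704400/3716975089 4975066250/3716975089; 4975066250/3716975089 40308795025/133811103204] with trace 497519425/79602084 and determinant 10000/19900521
λ_max, λ_min = (497519425/79602084 ± √247512841918890625/6336491777143056)/2 = 25/4, 1600/19900521
κ_2(A) = √(λ_max/λ_min) = √((25/4) / (1600/19900521)) = 278.8125
κ_2(A)·‖δb‖/‖b‖ = 0.2976

0.2976


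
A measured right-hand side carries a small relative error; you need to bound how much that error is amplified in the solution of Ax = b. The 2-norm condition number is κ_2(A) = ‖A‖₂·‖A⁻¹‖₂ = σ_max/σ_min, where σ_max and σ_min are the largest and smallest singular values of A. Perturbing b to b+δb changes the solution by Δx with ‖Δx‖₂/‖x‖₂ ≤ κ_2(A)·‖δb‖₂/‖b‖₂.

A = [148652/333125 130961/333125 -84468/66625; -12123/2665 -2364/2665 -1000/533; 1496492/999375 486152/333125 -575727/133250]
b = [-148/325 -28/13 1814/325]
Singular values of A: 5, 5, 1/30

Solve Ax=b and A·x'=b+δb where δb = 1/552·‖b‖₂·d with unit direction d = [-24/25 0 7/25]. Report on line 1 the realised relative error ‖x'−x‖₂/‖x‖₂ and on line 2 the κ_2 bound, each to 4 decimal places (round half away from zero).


from the listed singular values, σ₁ = 5, σ_n = 1/30
κ = σ_max/σ_min = 5/(1/30) = 150.0000
worst-case relative error ≤ 150.0000 × 1/552 = 0.2717
solve Ax = b  →  x = [-15.6714 56.5877 12.3902]
‖b‖ = 6.0000, ‖x‖ = 60.0107
re-solving with b+δb shifts x by Δx of norm 0.3261
dividing the unrounded norms, ‖Δx‖/‖x‖ = 0.0054
so the bound overstates the realised error by a factor of ≈ 50.0089 (computed from the unrounded values)

0.0054
0.2717


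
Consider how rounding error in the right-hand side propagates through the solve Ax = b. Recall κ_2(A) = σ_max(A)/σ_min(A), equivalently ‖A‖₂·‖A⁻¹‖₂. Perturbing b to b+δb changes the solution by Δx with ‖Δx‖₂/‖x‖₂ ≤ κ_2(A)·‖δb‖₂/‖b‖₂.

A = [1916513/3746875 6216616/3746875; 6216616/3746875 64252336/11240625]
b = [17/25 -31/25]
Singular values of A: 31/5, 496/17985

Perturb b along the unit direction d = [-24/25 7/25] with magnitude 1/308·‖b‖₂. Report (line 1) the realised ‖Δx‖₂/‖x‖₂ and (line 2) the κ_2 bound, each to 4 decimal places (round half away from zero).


σ_max = 31/5, σ_min = 496/17985
κ = σ_max/σ_min = (31/5)/(496/17985) = 224.8125
perturbation bound = 224.8125·1/308 = 0.7299
solve Ax = b  →  x = [34.7645 -10.3077]
‖b‖₂ = 1.4142 and ‖x‖₂ = 36.2604
with δb = [-0.0044 0.0013], A·Δx = δb → ‖Δx‖ = 0.1665
dividing the unrounded norms, ‖Δx‖/‖x‖ = 0.0046
so the bound overstates the realised error by a factor of ≈ 158.9680 (computed from the unrounded values)

0.0046
0.7299


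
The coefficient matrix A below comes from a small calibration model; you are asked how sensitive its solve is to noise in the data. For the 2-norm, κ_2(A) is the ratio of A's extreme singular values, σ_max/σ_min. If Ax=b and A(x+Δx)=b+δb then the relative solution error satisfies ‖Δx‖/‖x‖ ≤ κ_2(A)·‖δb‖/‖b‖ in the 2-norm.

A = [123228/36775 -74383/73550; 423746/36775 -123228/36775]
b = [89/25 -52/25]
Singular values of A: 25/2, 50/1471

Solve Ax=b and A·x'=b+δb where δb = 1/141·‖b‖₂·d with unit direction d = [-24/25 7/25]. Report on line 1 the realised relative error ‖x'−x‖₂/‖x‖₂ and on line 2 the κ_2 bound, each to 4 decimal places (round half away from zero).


0.0073
2.6082

from the listed singular values, σ₁ = 25/2, σ_n = 50/1471
condition number: (25/2) ÷ (50/1471) = 367.7500
κ_2(A)·‖δb‖/‖b‖ = 2.6082
solve Ax = b  →  x = [-33.0272 -112.9504]
2-norm of b is 4.1231; of x, 117.6800
Δx = A⁻¹·δb where δb = 1/141·4.1231·d; ‖Δx‖ = 0.8603
realised ‖Δx‖/‖x‖ = 0.0073
realised/bound (from unrounded values) ≈ 0.0028


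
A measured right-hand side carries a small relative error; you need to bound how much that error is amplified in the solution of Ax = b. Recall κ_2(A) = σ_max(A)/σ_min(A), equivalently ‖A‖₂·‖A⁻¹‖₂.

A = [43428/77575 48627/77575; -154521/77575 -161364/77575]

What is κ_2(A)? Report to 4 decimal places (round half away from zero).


107.0000

M = AᵀA = [41220369/9628609 43273440/9628609; 43273440/9628609 45444681/9628609]. tr(M)=103050/11449, det(M)=81/11449
char-poly roots: 9 and 9/11449
κ = σ_max/σ_min = 3/(3/107) = 107.0000


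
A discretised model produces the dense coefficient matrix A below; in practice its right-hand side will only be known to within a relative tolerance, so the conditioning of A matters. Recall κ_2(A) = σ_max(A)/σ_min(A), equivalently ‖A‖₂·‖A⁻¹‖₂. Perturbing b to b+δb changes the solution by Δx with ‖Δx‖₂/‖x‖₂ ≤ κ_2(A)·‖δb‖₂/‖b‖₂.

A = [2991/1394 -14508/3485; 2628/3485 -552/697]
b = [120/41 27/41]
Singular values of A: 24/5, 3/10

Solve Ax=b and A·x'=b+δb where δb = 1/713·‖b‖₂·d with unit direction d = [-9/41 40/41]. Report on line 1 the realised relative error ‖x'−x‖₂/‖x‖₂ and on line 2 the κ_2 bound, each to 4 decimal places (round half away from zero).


0.0224
0.0224

σ_max = 24/5, σ_min = 3/10
κ = σ_max/σ_min = (24/5)/(3/10) = 16.0000
perturbation bound = 16.0000·1/713 = 0.0224
solve Ax = b  →  x = [0.2941 -0.5515]
2-norm of b is 3.0000; of x, 0.6250
re-solving with b+δb shifts x by Δx of norm 0.0140
realised ‖Δx‖/‖x‖ = 0.0224
tightness: 0.0224 against a bound of 0.0224; the bound is attained (ratio 1)


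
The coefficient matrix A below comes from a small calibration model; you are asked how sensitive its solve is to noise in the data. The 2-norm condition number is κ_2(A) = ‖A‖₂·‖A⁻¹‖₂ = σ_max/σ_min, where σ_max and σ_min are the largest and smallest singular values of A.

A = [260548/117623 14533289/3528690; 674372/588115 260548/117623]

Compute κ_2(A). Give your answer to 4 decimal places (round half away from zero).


152.6250

form AᵀA = [7446052256/1196814025 8375185186/718088415; 8375185186/718088415 942260288689/43085304900] with trace 837590429/29816820 and determinant 31561924/931775625
solving λ² − 837590429/29816820·λ + 31561924/931775625 = 0 gives λ = 2809/100, 44944/37271025
κ = σ_max/σ_min = (53/10)/(212/6105) = 152.6250


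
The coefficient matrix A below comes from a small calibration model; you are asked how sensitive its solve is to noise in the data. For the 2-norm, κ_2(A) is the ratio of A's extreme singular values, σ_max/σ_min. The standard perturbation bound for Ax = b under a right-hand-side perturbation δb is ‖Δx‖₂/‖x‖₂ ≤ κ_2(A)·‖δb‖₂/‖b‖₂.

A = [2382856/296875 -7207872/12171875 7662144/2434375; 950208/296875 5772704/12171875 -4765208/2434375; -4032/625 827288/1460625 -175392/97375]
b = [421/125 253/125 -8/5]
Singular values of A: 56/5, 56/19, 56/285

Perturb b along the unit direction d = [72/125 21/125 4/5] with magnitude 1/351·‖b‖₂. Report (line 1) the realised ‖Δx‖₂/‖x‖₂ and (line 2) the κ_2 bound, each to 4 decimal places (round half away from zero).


from the listed singular values, σ₁ = 56/5, σ_n = 56/285
κ = σ_max/σ_min = (56/5)/(56/285) = 57.0000
perturbation bound = 57.0000·1/351 = 0.1624
solve Ax = b  →  x = [0.4379 5.0147 0.8970]
‖b‖₂ = 4.2426 and ‖x‖₂ = 5.1131
Δx = A⁻¹·δb where δb = 1/351·4.2426·d; ‖Δx‖ = 0.0615
realised ‖Δx‖/‖x‖ = 0.0120
so the bound overstates the realised error by a factor of ≈ 13.4978 (computed from the unrounded values)

0.0120
0.1624


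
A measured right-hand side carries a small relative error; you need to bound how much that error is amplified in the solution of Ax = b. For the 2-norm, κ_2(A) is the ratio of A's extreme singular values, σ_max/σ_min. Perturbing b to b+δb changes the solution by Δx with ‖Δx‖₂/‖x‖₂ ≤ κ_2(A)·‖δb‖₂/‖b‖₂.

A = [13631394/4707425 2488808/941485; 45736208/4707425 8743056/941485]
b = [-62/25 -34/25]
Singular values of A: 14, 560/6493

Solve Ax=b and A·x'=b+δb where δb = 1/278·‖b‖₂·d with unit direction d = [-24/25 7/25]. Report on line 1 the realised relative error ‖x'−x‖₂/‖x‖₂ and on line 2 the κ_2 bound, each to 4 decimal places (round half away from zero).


from the listed singular values, σ₁ = 14, σ_n = 560/6493
κ = σ_max/σ_min = 14/(560/6493) = 162.3250
worst-case relative error ≤ 162.3250 × 1/278 = 0.5839
solve Ax = b  →  x = [-16.0961 16.6937]
‖b‖ = 2.8284, ‖x‖ = 23.1897
re-solving with b+δb shifts x by Δx of norm 0.1180
dividing the unrounded norms, ‖Δx‖/‖x‖ = 0.0051
tightness: 0.0051 against a bound of 0.5839 (unrounded ratio ≈ 0.0087)

0.0051
0.5839


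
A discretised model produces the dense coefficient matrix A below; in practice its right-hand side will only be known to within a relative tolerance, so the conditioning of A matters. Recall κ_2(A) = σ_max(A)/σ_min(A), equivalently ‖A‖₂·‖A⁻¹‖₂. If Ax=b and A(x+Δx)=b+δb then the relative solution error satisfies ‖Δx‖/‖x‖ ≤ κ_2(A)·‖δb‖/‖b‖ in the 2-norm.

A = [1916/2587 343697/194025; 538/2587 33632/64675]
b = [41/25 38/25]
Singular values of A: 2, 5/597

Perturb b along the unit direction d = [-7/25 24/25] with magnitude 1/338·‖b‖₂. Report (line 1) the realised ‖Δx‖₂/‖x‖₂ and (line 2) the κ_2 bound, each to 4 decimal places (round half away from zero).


0.0066
0.7065

largest singular value 2, smallest 5/597
κ_2(A) = 2 / (5/597) = 238.8000
κ_2(A)·‖δb‖/‖b‖ = 0.7065
solve Ax = b  →  x = [-109.8308 46.8462]
‖b‖ = 2.2361, ‖x‖ = 119.4042
Δx = A⁻¹·δb where δb = 1/338·2.2361·d; ‖Δx‖ = 0.7899
realised ‖Δx‖/‖x‖ = 0.0066
so the bound overstates the realised error by a factor of ≈ 106.7984 (computed from the unrounded values)


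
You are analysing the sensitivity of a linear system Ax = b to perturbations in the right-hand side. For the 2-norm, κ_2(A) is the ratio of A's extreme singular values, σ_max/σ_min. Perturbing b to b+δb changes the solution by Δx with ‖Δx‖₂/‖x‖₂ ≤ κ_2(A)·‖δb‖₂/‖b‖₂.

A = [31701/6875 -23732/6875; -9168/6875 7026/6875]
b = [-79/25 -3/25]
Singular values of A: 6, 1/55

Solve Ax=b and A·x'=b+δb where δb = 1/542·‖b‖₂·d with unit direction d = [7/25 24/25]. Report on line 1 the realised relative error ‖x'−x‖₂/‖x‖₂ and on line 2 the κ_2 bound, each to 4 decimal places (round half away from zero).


0.0058
0.6089

from the listed singular values, σ₁ = 6, σ_n = 1/55
κ_2(A) = 6 / (1/55) = 330.0000
κ_2(A)·‖δb‖/‖b‖ = 0.6089
solve Ax = b  →  x = [-33.4000 -43.7000]
‖b‖₂ = 3.1623 and ‖x‖₂ = 55.0023
with δb = [0.0016 0.0056], A·Δx = δb → ‖Δx‖ = 0.3209
dividing the unrounded norms, ‖Δx‖/‖x‖ = 0.0058
so the bound overstates the realised error by a factor of ≈ 104.3595 (computed from the unrounded values)


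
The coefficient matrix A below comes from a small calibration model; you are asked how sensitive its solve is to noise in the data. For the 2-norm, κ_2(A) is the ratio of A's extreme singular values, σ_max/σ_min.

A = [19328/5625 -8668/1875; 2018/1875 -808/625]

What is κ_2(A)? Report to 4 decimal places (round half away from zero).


67.5000

AᵀA = [656356/50625 -291536/16875; -291536/16875 129616/5625]; tr = 72916/2025, det = 64/225
eigenvalues of AᵀA: λ = (tr ± √(tr²−4·det))/2 = 36, 16/2025
κ_2(A) = √(λ_max/λ_min) = √(36 / (16/2025)) = 67.5000


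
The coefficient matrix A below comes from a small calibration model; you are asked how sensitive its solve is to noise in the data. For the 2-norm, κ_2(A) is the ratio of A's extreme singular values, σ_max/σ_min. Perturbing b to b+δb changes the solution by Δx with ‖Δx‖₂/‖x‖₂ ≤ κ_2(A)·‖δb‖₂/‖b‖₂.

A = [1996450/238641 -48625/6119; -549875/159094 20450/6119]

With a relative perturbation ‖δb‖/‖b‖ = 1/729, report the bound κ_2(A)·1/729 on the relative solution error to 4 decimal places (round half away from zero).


M = AᵀA = [110440905625/1347917796 -8764984375/112326483; -8764984375/112326483 2782593125/37442161]. tr(M)=250433125/1602756, det(M)=390625/1602756
λ_max, λ_min = (250433125/1602756 ± √62714245791015625/2568826795536)/2 = 625/4, 625/400689
κ = σ_max/σ_min = (25/2)/(25/633) = 316.5000
bound on ‖Δx‖/‖x‖: κ·ε = 316.5000·1/729 = 0.4342

0.4342


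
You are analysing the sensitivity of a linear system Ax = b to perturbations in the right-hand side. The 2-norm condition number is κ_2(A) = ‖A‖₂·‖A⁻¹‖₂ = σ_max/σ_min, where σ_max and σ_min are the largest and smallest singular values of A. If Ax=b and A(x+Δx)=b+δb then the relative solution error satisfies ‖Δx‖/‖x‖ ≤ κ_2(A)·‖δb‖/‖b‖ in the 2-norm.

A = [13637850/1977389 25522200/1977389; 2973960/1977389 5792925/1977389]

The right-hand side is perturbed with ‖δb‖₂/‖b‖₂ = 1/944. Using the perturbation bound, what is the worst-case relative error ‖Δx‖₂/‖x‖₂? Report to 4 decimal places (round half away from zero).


0.3005

form AᵀA = [115904456100/2326036441 217308663000/2326036441; 217308663000/2326036441 407460245625/2326036441] with trace 1810950525/8048569 and determinant 5062500/8048569
λ_max, λ_min = (1810950525/8048569 ± √3279378820475525625/64779462947761)/2 = 225, 22500/8048569
κ = σ_max/σ_min = 15/(150/2837) = 283.7000
worst-case relative error ≤ 283.7000 × 1/944 = 0.3005


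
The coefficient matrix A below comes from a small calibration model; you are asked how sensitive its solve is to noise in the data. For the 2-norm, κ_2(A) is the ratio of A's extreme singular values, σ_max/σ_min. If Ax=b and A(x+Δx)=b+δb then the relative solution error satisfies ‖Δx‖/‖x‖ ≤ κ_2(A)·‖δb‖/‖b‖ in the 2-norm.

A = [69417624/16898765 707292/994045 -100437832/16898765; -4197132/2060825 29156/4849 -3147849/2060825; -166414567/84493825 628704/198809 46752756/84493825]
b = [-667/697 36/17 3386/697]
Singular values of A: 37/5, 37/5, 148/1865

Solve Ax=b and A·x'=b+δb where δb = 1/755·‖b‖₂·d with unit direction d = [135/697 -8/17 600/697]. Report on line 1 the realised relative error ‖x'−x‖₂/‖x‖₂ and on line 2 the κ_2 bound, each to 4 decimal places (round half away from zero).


largest singular value 37/5, smallest 148/1865
condition number: (37/5) ÷ (148/1865) = 93.2500
bound on ‖Δx‖/‖x‖: κ·ε = 93.2500·1/755 = 0.1235
solve Ax = b  →  x = [27.5884 15.0390 21.0291]
2-norm of b is 5.3852; of x, 37.8089
re-solving with b+δb shifts x by Δx of norm 0.0899
realised ‖Δx‖/‖x‖ = 0.0024
realised/bound (from unrounded values) ≈ 0.0192

0.0024
0.1235


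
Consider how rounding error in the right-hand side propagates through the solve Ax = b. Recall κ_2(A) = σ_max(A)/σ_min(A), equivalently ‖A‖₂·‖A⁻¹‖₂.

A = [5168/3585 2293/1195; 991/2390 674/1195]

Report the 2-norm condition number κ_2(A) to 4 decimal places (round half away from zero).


AᵀA = [4626865/2056356 514085/171363; 514085/171363 228485/57121]; tr = 12852325/2056356, det = 625/2056356
eigenvalues of AᵀA: λ = (tr ± √(tr²−4·det))/2 = 25/4, 25/514089
κ = σ_max/σ_min = (5/2)/(5/717) = 358.5000

358.5000


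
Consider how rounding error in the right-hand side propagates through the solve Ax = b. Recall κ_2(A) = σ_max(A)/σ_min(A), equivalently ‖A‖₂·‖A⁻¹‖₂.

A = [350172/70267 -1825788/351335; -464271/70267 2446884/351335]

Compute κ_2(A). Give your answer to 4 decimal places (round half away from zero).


387.6800

form AᵀA = [338167991025/4937451289 -355071423420/4937451289; -355071423420/4937451289 372829725216/4937451289] with trace 845419401/5870929 and determinant 810000/5870929
λ_max, λ_min = (845419401/5870929 ± √714714941777238801/34467807323041)/2 = 144, 5625/5870929
κ_2(A) = √(λ_max/λ_min) = √(144 / (5625/5870929)) = 387.6800


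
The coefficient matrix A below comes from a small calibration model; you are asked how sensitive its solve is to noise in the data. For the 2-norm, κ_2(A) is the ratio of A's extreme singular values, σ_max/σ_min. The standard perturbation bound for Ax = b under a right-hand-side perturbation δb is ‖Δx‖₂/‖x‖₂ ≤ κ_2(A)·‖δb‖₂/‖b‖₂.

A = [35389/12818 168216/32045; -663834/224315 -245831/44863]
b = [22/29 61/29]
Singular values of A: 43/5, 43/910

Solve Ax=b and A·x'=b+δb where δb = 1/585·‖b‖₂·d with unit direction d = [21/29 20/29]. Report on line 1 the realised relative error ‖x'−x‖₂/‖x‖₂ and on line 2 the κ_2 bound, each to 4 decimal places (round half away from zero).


0.0019
0.3111

largest singular value 43/5, smallest 43/910
κ = σ_max/σ_min = (43/5)/(43/910) = 182.0000
perturbation bound = 182.0000·1/585 = 0.3111
solve Ax = b  →  x = [-37.4008 19.8153]
2-norm of b is 2.2361; of x, 42.3257
δb = ε·‖b‖·d = [0.0028 0.0026]; solving A·Δx = δb gives ‖Δx‖ = 0.0809
dividing the unrounded norms, ‖Δx‖/‖x‖ = 0.0019
tightness: 0.0019 against a bound of 0.3111 (unrounded ratio ≈ 0.0061)


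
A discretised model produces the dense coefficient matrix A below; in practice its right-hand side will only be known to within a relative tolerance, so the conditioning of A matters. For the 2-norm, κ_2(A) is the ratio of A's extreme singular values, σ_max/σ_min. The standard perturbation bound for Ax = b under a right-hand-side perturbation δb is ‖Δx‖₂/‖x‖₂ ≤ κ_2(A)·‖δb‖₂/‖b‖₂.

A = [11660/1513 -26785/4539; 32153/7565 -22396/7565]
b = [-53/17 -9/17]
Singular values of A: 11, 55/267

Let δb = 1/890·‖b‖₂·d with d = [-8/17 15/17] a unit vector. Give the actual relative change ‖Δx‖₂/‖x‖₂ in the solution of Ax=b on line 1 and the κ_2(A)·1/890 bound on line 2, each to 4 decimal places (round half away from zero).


largest singular value 11, smallest 55/267
κ = σ_max/σ_min = 11/(55/267) = 53.4000
perturbation bound = 53.4000·1/890 = 0.0600
solve Ax = b  →  x = [2.6945 4.0473]
2-norm of b is 3.1623; of x, 4.8622
re-solving with b+δb shifts x by Δx of norm 0.0172
relative error = 0.0035
so the bound overstates the realised error by a factor of ≈ 16.9132 (computed from the unrounded values)

0.0035
0.0600


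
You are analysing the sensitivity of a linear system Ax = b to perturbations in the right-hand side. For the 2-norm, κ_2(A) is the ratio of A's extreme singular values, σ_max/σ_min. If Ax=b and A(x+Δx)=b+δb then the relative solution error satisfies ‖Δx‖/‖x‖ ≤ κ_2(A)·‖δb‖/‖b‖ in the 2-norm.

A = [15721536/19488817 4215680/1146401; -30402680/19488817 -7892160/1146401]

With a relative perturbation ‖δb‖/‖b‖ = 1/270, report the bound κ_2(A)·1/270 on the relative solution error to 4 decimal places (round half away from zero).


M = AᵀA = [4053597388864/1314235252801 18012928227840/1314235252801; 18012928227840/1314235252801 80058147328000/1314235252801]. tr(M)=50036730944/781817521, det(M)=26214400/781817521
eigenvalues of AᵀA: λ = (tr ± √(tr²−4·det))/2 = 64, 409600/781817521
σ_max=√64=8, σ_min=√(409600/781817521)=(640/27961) → κ = 349.5125
bound on ‖Δx‖/‖x‖: κ·ε = 349.5125·1/270 = 1.2945

1.2945


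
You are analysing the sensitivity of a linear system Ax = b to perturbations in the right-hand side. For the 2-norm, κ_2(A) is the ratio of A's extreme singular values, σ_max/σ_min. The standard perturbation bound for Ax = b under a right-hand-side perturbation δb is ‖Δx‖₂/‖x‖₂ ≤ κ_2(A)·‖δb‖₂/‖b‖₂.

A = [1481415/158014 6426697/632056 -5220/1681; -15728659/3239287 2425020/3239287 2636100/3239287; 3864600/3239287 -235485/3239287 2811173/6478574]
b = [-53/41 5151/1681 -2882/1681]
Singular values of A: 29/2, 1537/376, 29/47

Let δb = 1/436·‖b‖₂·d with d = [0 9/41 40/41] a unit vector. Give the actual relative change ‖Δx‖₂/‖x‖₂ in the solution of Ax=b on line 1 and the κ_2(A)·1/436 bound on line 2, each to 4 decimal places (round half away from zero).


0.0078
0.0539

σ_max = 29/2, σ_min = 29/47
condition number: (29/2) ÷ (29/47) = 23.5000
perturbation bound = 23.5000·1/436 = 0.0539
solve Ax = b  →  x = [-0.8612 0.1933 -1.5509]
‖b‖₂ = 3.7417 and ‖x‖₂ = 1.7845
with δb = [0.0000 0.0019 0.0084], A·Δx = δb → ‖Δx‖ = 0.0139
realised ‖Δx‖/‖x‖ = 0.0078
tightness: 0.0078 against a bound of 0.0539 (unrounded ratio ≈ 0.1446)


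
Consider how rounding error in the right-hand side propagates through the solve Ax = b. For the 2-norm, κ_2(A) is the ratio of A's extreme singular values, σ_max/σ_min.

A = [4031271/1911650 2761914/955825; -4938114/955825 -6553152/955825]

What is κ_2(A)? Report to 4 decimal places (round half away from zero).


183.8125

form AᵀA = [26932787073/864948100 8976857643/216237025; 8976857643/216237025 2393939412/43247405] with trace 74811575313/864948100 and determinant 1196883216/5405925625
solving λ² − 74811575313/864948100·λ + 1196883216/5405925625 = 0 gives λ = 8649/100, 553536/216237025
so κ_2 = √((8649/100) / (553536/216237025)) = 183.8125


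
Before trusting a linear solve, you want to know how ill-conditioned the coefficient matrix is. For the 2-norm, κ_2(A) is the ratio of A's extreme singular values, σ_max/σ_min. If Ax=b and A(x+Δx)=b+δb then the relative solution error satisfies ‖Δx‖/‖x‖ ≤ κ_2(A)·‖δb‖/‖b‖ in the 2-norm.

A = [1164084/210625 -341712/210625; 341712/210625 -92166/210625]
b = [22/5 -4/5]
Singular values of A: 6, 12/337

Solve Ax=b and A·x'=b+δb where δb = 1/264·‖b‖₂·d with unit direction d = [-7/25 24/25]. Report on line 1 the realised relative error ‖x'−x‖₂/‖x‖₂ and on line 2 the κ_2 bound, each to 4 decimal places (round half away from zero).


0.0085
0.6383

largest singular value 6, smallest 12/337
κ = σ_max/σ_min = 6/(12/337) = 168.5000
κ_2(A)·‖δb‖/‖b‖ = 0.6383
solve Ax = b  →  x = [-15.0867 -54.1067]
‖b‖ = 4.4721, ‖x‖ = 56.1706
re-solving with b+δb shifts x by Δx of norm 0.4757
dividing the unrounded norms, ‖Δx‖/‖x‖ = 0.0085
so the bound overstates the realised error by a factor of ≈ 75.3608 (computed from the unrounded values)


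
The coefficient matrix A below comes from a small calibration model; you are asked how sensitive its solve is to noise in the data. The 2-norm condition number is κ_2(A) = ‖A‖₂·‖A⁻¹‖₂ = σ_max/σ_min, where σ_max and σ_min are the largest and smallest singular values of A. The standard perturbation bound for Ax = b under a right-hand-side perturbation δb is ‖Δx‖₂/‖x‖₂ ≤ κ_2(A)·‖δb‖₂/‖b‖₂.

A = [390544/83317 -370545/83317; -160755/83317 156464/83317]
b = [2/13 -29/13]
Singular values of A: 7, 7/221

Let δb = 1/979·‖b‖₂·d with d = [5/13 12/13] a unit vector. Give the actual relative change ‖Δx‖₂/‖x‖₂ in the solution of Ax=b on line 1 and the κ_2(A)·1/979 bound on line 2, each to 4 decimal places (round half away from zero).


0.0011
0.2257

from the listed singular values, σ₁ = 7, σ_n = 7/221
κ = σ_max/σ_min = 7/(7/221) = 221.0000
perturbation bound = 221.0000·1/979 = 0.2257
solve Ax = b  →  x = [-43.4433 -45.8227]
‖b‖₂ = 2.2361 and ‖x‖₂ = 63.1430
re-solving with b+δb shifts x by Δx of norm 0.0721
realised ‖Δx‖/‖x‖ = 0.0011
realised/bound (from unrounded values) ≈ 0.0051


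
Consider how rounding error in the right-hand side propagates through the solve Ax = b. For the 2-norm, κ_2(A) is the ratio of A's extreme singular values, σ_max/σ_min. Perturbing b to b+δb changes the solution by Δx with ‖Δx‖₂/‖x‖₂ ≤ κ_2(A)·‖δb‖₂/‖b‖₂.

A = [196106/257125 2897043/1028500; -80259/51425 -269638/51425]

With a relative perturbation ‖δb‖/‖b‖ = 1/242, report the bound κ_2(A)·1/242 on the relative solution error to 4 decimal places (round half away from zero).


0.4000

AᵀA = [690294949/228765625 4727015811/457531250; 4727015811/457531250 129670306441/3660250000]; tr = 225144041/5856400, det = 923521/5856400
eigenvalues of AᵀA: λ = (tr ± √(tr²−4·det))/2 = 961/25, 961/234256
κ_2(A) = √(λ_max/λ_min) = √((961/25) / (961/234256)) = 96.8000
worst-case relative error ≤ 96.8000 × 1/242 = 0.4000


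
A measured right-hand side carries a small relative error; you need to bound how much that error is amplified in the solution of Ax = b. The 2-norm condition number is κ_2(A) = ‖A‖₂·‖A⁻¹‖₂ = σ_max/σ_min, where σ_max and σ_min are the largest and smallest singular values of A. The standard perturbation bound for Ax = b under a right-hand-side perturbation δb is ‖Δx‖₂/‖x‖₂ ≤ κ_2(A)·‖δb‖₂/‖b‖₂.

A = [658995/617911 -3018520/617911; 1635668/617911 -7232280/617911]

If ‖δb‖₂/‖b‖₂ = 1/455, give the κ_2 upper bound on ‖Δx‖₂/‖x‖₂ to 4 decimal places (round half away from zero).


form AᵀA = [3109684216249/381814003921 -13818798550440/381814003921; -13818798550440/381814003921 61417336988800/381814003921] with trace 38386092329/227135041 and determinant 45697600/227135041
char-poly roots: 169 and 270400/227135041
κ = σ_max/σ_min = 13/(520/15071) = 376.7750
κ_2(A)·‖δb‖/‖b‖ = 0.8281

0.8281


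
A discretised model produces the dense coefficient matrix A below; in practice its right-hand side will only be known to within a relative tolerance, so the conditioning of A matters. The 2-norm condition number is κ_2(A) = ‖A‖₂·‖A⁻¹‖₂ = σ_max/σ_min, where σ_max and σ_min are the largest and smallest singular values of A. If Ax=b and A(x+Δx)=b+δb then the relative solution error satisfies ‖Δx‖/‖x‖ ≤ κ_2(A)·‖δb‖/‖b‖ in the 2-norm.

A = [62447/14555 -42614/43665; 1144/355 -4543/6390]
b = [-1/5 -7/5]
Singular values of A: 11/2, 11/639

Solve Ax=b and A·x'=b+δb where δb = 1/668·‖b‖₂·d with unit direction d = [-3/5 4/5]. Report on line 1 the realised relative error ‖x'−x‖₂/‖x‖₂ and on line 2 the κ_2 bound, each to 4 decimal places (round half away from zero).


0.0021
0.4783

from the listed singular values, σ₁ = 11/2, σ_n = 11/639
condition number: (11/2) ÷ (11/639) = 319.5000
κ_2(A)·‖δb‖/‖b‖ = 0.4783
solve Ax = b  →  x = [-12.9290 -56.6341]
‖b‖₂ = 1.4142 and ‖x‖₂ = 58.0912
re-solving with b+δb shifts x by Δx of norm 0.1230
dividing the unrounded norms, ‖Δx‖/‖x‖ = 0.0021
tightness: 0.0021 against a bound of 0.4783 (unrounded ratio ≈ 0.0044)


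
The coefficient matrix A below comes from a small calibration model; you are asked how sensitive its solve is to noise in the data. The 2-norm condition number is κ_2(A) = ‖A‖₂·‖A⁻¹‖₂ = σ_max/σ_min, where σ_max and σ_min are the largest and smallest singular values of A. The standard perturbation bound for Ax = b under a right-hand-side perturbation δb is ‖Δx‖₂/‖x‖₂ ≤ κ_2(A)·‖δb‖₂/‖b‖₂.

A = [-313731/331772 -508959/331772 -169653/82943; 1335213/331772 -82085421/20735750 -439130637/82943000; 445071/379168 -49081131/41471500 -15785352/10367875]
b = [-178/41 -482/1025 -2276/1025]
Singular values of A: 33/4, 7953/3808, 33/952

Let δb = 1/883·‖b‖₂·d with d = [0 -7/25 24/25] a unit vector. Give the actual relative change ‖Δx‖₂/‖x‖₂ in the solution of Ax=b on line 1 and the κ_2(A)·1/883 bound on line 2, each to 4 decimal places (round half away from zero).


largest singular value 33/4, smallest 33/952
κ = σ_max/σ_min = (33/4)/(33/952) = 238.0000
κ_2(A)·‖δb‖/‖b‖ = 0.2695
solve Ax = b  →  x = [1.5758 46.8267 -33.7260]
‖b‖ = 4.8990, ‖x‖ = 57.7293
Δx = A⁻¹·δb where δb = 1/883·4.8990·d; ‖Δx‖ = 0.1601
relative error = 0.0028
so the bound overstates the realised error by a factor of ≈ 97.2175 (computed from the unrounded values)

0.0028
0.2695


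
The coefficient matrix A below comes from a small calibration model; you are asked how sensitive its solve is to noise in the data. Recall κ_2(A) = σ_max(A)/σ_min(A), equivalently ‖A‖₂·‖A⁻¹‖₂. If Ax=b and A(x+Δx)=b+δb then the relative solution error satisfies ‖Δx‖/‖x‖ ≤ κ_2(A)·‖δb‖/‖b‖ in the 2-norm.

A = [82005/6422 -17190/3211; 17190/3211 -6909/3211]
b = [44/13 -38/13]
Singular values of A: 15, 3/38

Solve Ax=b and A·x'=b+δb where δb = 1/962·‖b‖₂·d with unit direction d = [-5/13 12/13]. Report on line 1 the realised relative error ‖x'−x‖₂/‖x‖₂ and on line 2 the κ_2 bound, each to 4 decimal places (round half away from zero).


from the listed singular values, σ₁ = 15, σ_n = 3/38
κ_2(A) = 15 / (3/38) = 190.0000
κ_2(A)·‖δb‖/‖b‖ = 0.1975
solve Ax = b  →  x = [-19.3641 -46.8205]
‖b‖ = 4.4721, ‖x‖ = 50.6668
δb = ε·‖b‖·d = [-0.0018 0.0043]; solving A·Δx = δb gives ‖Δx‖ = 0.0589
dividing the unrounded norms, ‖Δx‖/‖x‖ = 0.0012
realised/bound (from unrounded values) ≈ 0.0059

0.0012
0.1975


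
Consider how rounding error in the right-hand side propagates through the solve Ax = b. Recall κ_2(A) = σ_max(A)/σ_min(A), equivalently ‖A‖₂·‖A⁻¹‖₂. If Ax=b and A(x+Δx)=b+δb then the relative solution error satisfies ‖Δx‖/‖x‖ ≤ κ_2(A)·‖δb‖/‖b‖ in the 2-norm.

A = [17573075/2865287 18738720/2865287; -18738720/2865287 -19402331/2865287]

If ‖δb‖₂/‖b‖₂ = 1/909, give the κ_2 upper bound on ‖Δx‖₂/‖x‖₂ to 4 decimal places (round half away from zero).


0.1499

M = AᵀA = [784723653025/9762032809 823866563520/9762032809; 823866563520/9762032809 865148722321/9762032809]. tr(M)=1961798306/11607649, det(M)=17850625/11607649
char-poly roots: 169 and 105625/11607649
κ_2(A) = √(λ_max/λ_min) = √(169 / (105625/11607649)) = 136.2800
κ_2(A)·‖δb‖/‖b‖ = 0.1499


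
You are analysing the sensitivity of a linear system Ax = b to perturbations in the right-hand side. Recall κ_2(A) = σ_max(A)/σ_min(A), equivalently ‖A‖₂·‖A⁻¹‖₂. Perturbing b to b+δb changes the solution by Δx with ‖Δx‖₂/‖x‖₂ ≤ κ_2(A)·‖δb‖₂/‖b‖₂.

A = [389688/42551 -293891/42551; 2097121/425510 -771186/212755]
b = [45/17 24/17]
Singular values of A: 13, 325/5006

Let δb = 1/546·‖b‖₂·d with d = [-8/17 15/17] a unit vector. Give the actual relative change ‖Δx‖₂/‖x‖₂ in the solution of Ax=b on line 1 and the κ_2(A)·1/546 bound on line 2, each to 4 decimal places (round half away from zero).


0.3667
0.3667

from the listed singular values, σ₁ = 13, σ_n = 325/5006
κ = σ_max/σ_min = 13/(325/5006) = 200.2400
κ_2(A)·‖δb‖/‖b‖ = 0.3667
solve Ax = b  →  x = [0.1846 -0.1385]
2-norm of b is 3.0000; of x, 0.2308
with δb = [-0.0026 0.0048], A·Δx = δb → ‖Δx‖ = 0.0846
dividing the unrounded norms, ‖Δx‖/‖x‖ = 0.3667
tightness: 0.3667 against a bound of 0.3667; the bound is attained (ratio 1)


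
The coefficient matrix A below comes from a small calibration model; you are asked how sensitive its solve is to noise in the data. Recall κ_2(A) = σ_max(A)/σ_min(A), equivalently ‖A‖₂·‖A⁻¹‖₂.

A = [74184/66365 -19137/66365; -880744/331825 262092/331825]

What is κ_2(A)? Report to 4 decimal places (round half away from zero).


76.5750

M = AᵀA = [5404092544/651525625 -1575901992/651525625; -1575901992/651525625 460638081/651525625]. tr(M)=9383569/1042441, det(M)=14400/1042441
char-poly roots: 9 and 1600/1042441
κ_2(A) = √(λ_max/λ_min) = √(9 / (1600/1042441)) = 76.5750


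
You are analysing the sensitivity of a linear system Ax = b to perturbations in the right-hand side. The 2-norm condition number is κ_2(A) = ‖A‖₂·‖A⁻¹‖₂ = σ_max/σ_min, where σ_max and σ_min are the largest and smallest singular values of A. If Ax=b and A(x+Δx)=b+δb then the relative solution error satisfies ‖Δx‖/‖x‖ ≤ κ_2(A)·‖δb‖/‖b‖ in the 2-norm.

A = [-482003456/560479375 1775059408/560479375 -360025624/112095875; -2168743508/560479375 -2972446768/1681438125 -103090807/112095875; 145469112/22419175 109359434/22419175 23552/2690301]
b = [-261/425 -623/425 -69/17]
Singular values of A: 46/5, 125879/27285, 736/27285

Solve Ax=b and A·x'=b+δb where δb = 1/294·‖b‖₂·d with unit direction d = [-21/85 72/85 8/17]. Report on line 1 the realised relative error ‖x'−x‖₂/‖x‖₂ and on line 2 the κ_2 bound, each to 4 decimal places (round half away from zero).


largest singular value 46/5, smallest 736/27285
condition number: (46/5) ÷ (736/27285) = 341.0625
perturbation bound = 341.0625·1/294 = 1.1601
solve Ax = b  →  x = [48.1503 -64.7438 -76.5438]
‖b‖ = 4.3589, ‖x‖ = 111.2167
δb = ε·‖b‖·d = [-0.0037 0.0126 0.0070]; solving A·Δx = δb gives ‖Δx‖ = 0.5496
realised ‖Δx‖/‖x‖ = 0.0049
so the bound overstates the realised error by a factor of ≈ 234.7368 (computed from the unrounded values)

0.0049
1.1601
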